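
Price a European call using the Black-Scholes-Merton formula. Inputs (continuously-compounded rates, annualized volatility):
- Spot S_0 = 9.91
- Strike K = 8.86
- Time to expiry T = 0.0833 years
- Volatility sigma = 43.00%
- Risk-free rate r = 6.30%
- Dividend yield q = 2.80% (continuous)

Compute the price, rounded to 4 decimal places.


d1 = (ln(S/K) + (r - q + 0.5*sigma^2) * T) / (sigma * sqrt(T)) = 0.98798352
d2 = d1 - sigma * sqrt(T) = 0.86387804
exp(-rT) = 0.99476585; exp(-qT) = 0.99767032
C = S_0 * exp(-qT) * N(d1) - K * exp(-rT) * N(d2)
N(d1) = 0.83841964; N(d2) = 0.80617256
C = 9.9100 * 0.99767032 * 0.83841964 - 8.8600 * 0.99476585 * 0.80617256 = 1.1841

Answer: Price = 1.1841


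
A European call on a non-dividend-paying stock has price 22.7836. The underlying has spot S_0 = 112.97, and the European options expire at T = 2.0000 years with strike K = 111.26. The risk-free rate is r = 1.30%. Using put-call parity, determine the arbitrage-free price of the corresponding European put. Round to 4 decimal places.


Put-call parity: C - P = S_0 * exp(-qT) - K * exp(-rT).
S_0 * exp(-qT) = 112.9700 * 1.00000000 = 112.97000000
K * exp(-rT) = 111.2600 * 0.97433509 = 108.40452207
P = C - S*exp(-qT) + K*exp(-rT)
P = 22.7836 - 112.97000000 + 108.40452207 = 18.2181

Answer: Put price = 18.2181


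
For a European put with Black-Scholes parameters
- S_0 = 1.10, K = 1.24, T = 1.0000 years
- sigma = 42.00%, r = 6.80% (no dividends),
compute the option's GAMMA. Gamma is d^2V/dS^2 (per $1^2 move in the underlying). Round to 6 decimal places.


d1 = 0.0866638100; d2 = -0.3333361900
phi(d1) = 0.3974469388; exp(-qT) = 1.0000000000; exp(-rT) = 0.9342604736
Gamma = exp(-qT) * phi(d1) / (S * sigma * sqrt(T)) = 1.0000000000 * 0.3974469388 / (1.1000 * 0.4200 * 1.0000000000) = 0.860275

Answer: Gamma = 0.860275


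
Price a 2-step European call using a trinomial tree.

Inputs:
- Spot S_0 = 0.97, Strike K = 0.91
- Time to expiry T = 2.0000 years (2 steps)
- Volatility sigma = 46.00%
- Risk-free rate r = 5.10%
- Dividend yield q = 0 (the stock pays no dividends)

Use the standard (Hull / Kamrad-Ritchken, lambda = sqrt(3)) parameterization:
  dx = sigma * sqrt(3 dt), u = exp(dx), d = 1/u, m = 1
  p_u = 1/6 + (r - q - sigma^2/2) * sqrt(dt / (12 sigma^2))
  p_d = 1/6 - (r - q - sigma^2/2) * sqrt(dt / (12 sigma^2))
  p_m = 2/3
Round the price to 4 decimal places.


Answer: Price = V(0,0) = 0.2858

Derivation:
dt = T/N = 1.000000; dx = sigma*sqrt(3*dt) = 0.796743
u = exp(dx) = 2.218305; d = 1/u = 0.450795
p_u = 0.132277, p_m = 0.666667, p_d = 0.201057
Discount per step: exp(-r*dt) = 0.950279
Stock lattice S(k, j) with j the centered position index:
  k=0: S(0,+0) = 0.9700
  k=1: S(1,-1) = 0.4373; S(1,+0) = 0.9700; S(1,+1) = 2.1518
  k=2: S(2,-2) = 0.1971; S(2,-1) = 0.4373; S(2,+0) = 0.9700; S(2,+1) = 2.1518; S(2,+2) = 4.7733
Terminal payoffs V(N, j) = max(S_T - K, 0):
  V(2,-2) = 0.000000; V(2,-1) = 0.000000; V(2,+0) = 0.060000; V(2,+1) = 1.241756; V(2,+2) = 3.863251
Backward induction: V(k, j) = exp(-r*dt) * [p_u * V(k+1, j+1) + p_m * V(k+1, j) + p_d * V(k+1, j-1)]
  V(1,-1) = exp(-r*dt) * [p_u*0.060000 + p_m*0.000000 + p_d*0.000000] = 0.007542
  V(1,+0) = exp(-r*dt) * [p_u*1.241756 + p_m*0.060000 + p_d*0.000000] = 0.194099
  V(1,+1) = exp(-r*dt) * [p_u*3.863251 + p_m*1.241756 + p_d*0.060000] = 1.283749
  V(0,+0) = exp(-r*dt) * [p_u*1.283749 + p_m*0.194099 + p_d*0.007542] = 0.285774


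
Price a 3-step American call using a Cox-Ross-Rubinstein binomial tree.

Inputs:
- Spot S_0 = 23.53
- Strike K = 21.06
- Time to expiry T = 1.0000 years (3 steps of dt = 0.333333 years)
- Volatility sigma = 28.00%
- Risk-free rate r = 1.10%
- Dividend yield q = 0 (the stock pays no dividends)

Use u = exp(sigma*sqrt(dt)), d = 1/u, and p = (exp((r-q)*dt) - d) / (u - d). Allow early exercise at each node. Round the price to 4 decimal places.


dt = T/N = 0.333333
u = exp(sigma*sqrt(dt)) = 1.175458; d = 1/u = 0.850732
p = (exp((r-q)*dt) - d) / (u - d) = 0.470986
Discount per step: exp(-r*dt) = 0.996340
Stock lattice S(k, i) with i counting down-moves:
  k=0: S(0,0) = 23.5300
  k=1: S(1,0) = 27.6585; S(1,1) = 20.0177
  k=2: S(2,0) = 32.5115; S(2,1) = 23.5300; S(2,2) = 17.0297
  k=3: S(3,0) = 38.2159; S(3,1) = 27.6585; S(3,2) = 20.0177; S(3,3) = 14.4877
Terminal payoffs V(N, i) = max(S_T - K, 0):
  V(3,0) = 17.155853; V(3,1) = 6.598533; V(3,2) = 0.000000; V(3,3) = 0.000000
Backward induction: V(k, i) = exp(-r*dt) * [p * V(k+1, i) + (1-p) * V(k+1, i+1)]; then take max(V_cont, immediate exercise) for American.
  V(2,0) = exp(-r*dt) * [p*17.155853 + (1-p)*6.598533] = 11.528529; exercise = 11.451451; V(2,0) = max -> 11.528529
  V(2,1) = exp(-r*dt) * [p*6.598533 + (1-p)*0.000000] = 3.096439; exercise = 2.470000; V(2,1) = max -> 3.096439
  V(2,2) = exp(-r*dt) * [p*0.000000 + (1-p)*0.000000] = 0.000000; exercise = 0.000000; V(2,2) = max -> 0.000000
  V(1,0) = exp(-r*dt) * [p*11.528529 + (1-p)*3.096439] = 7.041964; exercise = 6.598533; V(1,0) = max -> 7.041964
  V(1,1) = exp(-r*dt) * [p*3.096439 + (1-p)*0.000000] = 1.453041; exercise = 0.000000; V(1,1) = max -> 1.453041
  V(0,0) = exp(-r*dt) * [p*7.041964 + (1-p)*1.453041] = 4.070391; exercise = 2.470000; V(0,0) = max -> 4.070391

Answer: Price = V(0,0) = 4.0704


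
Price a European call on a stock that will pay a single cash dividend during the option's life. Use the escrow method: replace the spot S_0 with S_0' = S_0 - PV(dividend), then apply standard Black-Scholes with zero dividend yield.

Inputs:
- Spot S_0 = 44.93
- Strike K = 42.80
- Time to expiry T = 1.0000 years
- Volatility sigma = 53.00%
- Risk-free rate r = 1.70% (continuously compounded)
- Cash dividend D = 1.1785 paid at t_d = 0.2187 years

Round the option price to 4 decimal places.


PV(D) = D * exp(-r * t_d) = 1.1785 * 0.99628900 = 1.17412659
S_0' = S_0 - PV(D) = 44.9300 - 1.17412659 = 43.75587341
d1 = (ln(S_0'/K) + (r + sigma^2/2)*T) / (sigma*sqrt(T)) = 0.33875047
d2 = d1 - sigma*sqrt(T) = -0.19124953
exp(-rT) = 0.98314368
N(d1) = 0.63260114; N(d2) = 0.42416505
C = S_0' * N(d1) - K * exp(-rT) * N(d2) = 43.75587341 * 0.63260114 - 42.8000 * 0.98314368 * 0.42416505 = 9.8318

Answer: Price = 9.8318


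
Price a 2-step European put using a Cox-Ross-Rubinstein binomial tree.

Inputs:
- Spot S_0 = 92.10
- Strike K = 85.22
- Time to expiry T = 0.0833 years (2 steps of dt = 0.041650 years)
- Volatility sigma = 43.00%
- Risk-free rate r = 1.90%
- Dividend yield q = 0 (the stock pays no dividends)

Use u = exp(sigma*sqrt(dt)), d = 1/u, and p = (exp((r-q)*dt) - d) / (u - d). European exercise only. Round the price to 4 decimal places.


Answer: Price = V(0,0) = 2.1238

Derivation:
dt = T/N = 0.041650
u = exp(sigma*sqrt(dt)) = 1.091722; d = 1/u = 0.915985
p = (exp((r-q)*dt) - d) / (u - d) = 0.482580
Discount per step: exp(-r*dt) = 0.999209
Stock lattice S(k, i) with i counting down-moves:
  k=0: S(0,0) = 92.1000
  k=1: S(1,0) = 100.5476; S(1,1) = 84.3622
  k=2: S(2,0) = 109.7699; S(2,1) = 92.1000; S(2,2) = 77.2744
Terminal payoffs V(N, i) = max(K - S_T, 0):
  V(2,0) = 0.000000; V(2,1) = 0.000000; V(2,2) = 7.945556
Backward induction: V(k, i) = exp(-r*dt) * [p * V(k+1, i) + (1-p) * V(k+1, i+1)].
  V(1,0) = exp(-r*dt) * [p*0.000000 + (1-p)*0.000000] = 0.000000
  V(1,1) = exp(-r*dt) * [p*0.000000 + (1-p)*7.945556] = 4.107938
  V(0,0) = exp(-r*dt) * [p*0.000000 + (1-p)*4.107938] = 2.123848


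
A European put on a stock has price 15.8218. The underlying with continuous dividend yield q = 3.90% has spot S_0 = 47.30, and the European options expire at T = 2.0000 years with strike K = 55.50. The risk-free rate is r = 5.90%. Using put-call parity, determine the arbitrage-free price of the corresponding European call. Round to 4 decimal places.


Put-call parity: C - P = S_0 * exp(-qT) - K * exp(-rT).
S_0 * exp(-qT) = 47.3000 * 0.92496443 = 43.75081738
K * exp(-rT) = 55.5000 * 0.88869605 = 49.32263092
C = P + S*exp(-qT) - K*exp(-rT)
C = 15.8218 + 43.75081738 - 49.32263092 = 10.2500

Answer: Call price = 10.2500


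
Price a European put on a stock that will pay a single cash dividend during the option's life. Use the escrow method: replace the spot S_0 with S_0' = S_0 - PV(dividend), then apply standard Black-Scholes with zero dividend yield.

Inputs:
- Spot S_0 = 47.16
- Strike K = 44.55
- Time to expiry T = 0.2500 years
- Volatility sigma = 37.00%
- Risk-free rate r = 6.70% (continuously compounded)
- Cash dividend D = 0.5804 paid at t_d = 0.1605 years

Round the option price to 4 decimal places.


Answer: Price = 2.1246

Derivation:
PV(D) = D * exp(-r * t_d) = 0.5804 * 0.98930411 = 0.57419211
S_0' = S_0 - PV(D) = 47.1600 - 0.57419211 = 46.58580789
d1 = (ln(S_0'/K) + (r + sigma^2/2)*T) / (sigma*sqrt(T)) = 0.42457454
d2 = d1 - sigma*sqrt(T) = 0.23957454
exp(-rT) = 0.98338950
N(-d1) = 0.33557343; N(-d2) = 0.40533005
P = K * exp(-rT) * N(-d2) - S_0' * N(-d1) = 44.5500 * 0.98338950 * 0.40533005 - 46.58580789 * 0.33557343 = 2.1246


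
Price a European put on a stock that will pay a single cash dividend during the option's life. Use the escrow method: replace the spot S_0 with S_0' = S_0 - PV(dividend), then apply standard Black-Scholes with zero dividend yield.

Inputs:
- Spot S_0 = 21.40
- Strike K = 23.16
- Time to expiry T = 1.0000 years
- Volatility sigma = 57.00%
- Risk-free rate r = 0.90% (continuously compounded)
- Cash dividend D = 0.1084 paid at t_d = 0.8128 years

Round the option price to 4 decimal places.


Answer: Price = 5.8352

Derivation:
PV(D) = D * exp(-r * t_d) = 0.1084 * 0.99271149 = 0.10760993
S_0' = S_0 - PV(D) = 21.4000 - 0.10760993 = 21.29239007
d1 = (ln(S_0'/K) + (r + sigma^2/2)*T) / (sigma*sqrt(T)) = 0.15328611
d2 = d1 - sigma*sqrt(T) = -0.41671389
exp(-rT) = 0.99104038
N(-d1) = 0.43908633; N(-d2) = 0.66155615
P = K * exp(-rT) * N(-d2) - S_0' * N(-d1) = 23.1600 * 0.99104038 * 0.66155615 - 21.29239007 * 0.43908633 = 5.8352


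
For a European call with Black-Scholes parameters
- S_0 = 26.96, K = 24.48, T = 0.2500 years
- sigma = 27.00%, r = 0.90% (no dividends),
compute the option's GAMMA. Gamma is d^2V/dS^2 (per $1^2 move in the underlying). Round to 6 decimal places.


d1 = 0.7989653956; d2 = 0.6639653956
phi(d1) = 0.2899312698; exp(-qT) = 1.0000000000; exp(-rT) = 0.9977525294
Gamma = exp(-qT) * phi(d1) / (S * sigma * sqrt(T)) = 1.0000000000 * 0.2899312698 / (26.9600 * 0.2700 * 0.5000000000) = 0.079660

Answer: Gamma = 0.079660


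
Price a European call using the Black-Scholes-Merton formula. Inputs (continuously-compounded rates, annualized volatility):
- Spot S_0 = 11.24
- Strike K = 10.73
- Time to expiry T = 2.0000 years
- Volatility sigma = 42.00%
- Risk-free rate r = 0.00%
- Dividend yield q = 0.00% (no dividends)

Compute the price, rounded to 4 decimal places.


d1 = (ln(S/K) + (r - q + 0.5*sigma^2) * T) / (sigma * sqrt(T)) = 0.37516272
d2 = d1 - sigma * sqrt(T) = -0.21880697
exp(-rT) = 1.00000000; exp(-qT) = 1.00000000
C = S_0 * exp(-qT) * N(d1) - K * exp(-rT) * N(d2)
N(d1) = 0.64623027; N(d2) = 0.41340021
C = 11.2400 * 1.00000000 * 0.64623027 - 10.7300 * 1.00000000 * 0.41340021 = 2.8278

Answer: Price = 2.8278


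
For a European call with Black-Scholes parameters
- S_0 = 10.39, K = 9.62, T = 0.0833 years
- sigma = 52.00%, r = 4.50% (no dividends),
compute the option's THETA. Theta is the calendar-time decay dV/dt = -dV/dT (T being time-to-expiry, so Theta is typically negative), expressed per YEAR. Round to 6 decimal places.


d1 = 0.6130700954; d2 = 0.4629890506
phi(d1) = 0.3305934176; exp(-qT) = 1.0000000000; exp(-rT) = 0.9962585169
Theta = -S*exp(-qT)*phi(d1)*sigma/(2*sqrt(T)) - r*K*exp(-rT)*N(d2) + q*S*exp(-qT)*N(d1)
N(d1) = 0.7300850037; N(d2) = 0.6783138922; sqrt(T) = 0.2886173938
Term 1 = -10.3900 * 1.0000000000 * 0.3305934176 * 0.5200 / (2 * 0.2886173938) = -3.0942870301
Term 2 = -0.0450 * 9.6200 * 0.9962585169 * 0.6783138922 = -0.2925434270
Term 3 = 0 (no dividend yield, q = 0)
Theta = -3.0942870301 + (-0.2925434270) + (0.0000000000) = -3.386830

Answer: Theta = -3.386830


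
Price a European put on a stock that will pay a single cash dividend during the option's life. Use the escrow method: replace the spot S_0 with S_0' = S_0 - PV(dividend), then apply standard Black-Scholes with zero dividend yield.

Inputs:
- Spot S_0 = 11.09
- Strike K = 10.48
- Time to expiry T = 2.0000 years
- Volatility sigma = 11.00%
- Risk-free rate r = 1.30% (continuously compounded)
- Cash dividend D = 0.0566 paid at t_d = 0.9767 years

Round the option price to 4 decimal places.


PV(D) = D * exp(-r * t_d) = 0.0566 * 0.98738317 = 0.05588589
S_0' = S_0 - PV(D) = 11.0900 - 0.05588589 = 11.03411411
d1 = (ln(S_0'/K) + (r + sigma^2/2)*T) / (sigma*sqrt(T)) = 0.57611896
d2 = d1 - sigma*sqrt(T) = 0.42055547
exp(-rT) = 0.97433509
N(-d1) = 0.28226739; N(-d2) = 0.33703986
P = K * exp(-rT) * N(-d2) - S_0' * N(-d1) = 10.4800 * 0.97433509 * 0.33703986 - 11.03411411 * 0.28226739 = 0.3270

Answer: Price = 0.3270


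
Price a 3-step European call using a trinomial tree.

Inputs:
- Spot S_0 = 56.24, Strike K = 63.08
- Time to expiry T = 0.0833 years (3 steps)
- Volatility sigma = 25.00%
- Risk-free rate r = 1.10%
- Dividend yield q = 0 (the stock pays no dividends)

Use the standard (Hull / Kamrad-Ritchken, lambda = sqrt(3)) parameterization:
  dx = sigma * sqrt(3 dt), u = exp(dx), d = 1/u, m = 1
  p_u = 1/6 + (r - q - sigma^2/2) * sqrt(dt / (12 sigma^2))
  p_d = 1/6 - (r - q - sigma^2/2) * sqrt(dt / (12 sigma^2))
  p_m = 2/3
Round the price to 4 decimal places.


dt = T/N = 0.027767; dx = sigma*sqrt(3*dt) = 0.072154
u = exp(dx) = 1.074821; d = 1/u = 0.930387
p_u = 0.162770, p_m = 0.666667, p_d = 0.170563
Discount per step: exp(-r*dt) = 0.999695
Stock lattice S(k, j) with j the centered position index:
  k=0: S(0,+0) = 56.2400
  k=1: S(1,-1) = 52.3250; S(1,+0) = 56.2400; S(1,+1) = 60.4479
  k=2: S(2,-2) = 48.6825; S(2,-1) = 52.3250; S(2,+0) = 56.2400; S(2,+1) = 60.4479; S(2,+2) = 64.9707
  k=3: S(3,-3) = 45.2936; S(3,-2) = 48.6825; S(3,-1) = 52.3250; S(3,+0) = 56.2400; S(3,+1) = 60.4479; S(3,+2) = 64.9707; S(3,+3) = 69.8319
Terminal payoffs V(N, j) = max(S_T - K, 0):
  V(3,-3) = 0.000000; V(3,-2) = 0.000000; V(3,-1) = 0.000000; V(3,+0) = 0.000000; V(3,+1) = 0.000000; V(3,+2) = 1.890735; V(3,+3) = 6.751926
Backward induction: V(k, j) = exp(-r*dt) * [p_u * V(k+1, j+1) + p_m * V(k+1, j) + p_d * V(k+1, j-1)]
  V(2,-2) = exp(-r*dt) * [p_u*0.000000 + p_m*0.000000 + p_d*0.000000] = 0.000000
  V(2,-1) = exp(-r*dt) * [p_u*0.000000 + p_m*0.000000 + p_d*0.000000] = 0.000000
  V(2,+0) = exp(-r*dt) * [p_u*0.000000 + p_m*0.000000 + p_d*0.000000] = 0.000000
  V(2,+1) = exp(-r*dt) * [p_u*1.890735 + p_m*0.000000 + p_d*0.000000] = 0.307662
  V(2,+2) = exp(-r*dt) * [p_u*6.751926 + p_m*1.890735 + p_d*0.000000] = 2.358783
  V(1,-1) = exp(-r*dt) * [p_u*0.000000 + p_m*0.000000 + p_d*0.000000] = 0.000000
  V(1,+0) = exp(-r*dt) * [p_u*0.307662 + p_m*0.000000 + p_d*0.000000] = 0.050063
  V(1,+1) = exp(-r*dt) * [p_u*2.358783 + p_m*0.307662 + p_d*0.000000] = 0.588868
  V(0,+0) = exp(-r*dt) * [p_u*0.588868 + p_m*0.050063 + p_d*0.000000] = 0.129186

Answer: Price = V(0,0) = 0.1292


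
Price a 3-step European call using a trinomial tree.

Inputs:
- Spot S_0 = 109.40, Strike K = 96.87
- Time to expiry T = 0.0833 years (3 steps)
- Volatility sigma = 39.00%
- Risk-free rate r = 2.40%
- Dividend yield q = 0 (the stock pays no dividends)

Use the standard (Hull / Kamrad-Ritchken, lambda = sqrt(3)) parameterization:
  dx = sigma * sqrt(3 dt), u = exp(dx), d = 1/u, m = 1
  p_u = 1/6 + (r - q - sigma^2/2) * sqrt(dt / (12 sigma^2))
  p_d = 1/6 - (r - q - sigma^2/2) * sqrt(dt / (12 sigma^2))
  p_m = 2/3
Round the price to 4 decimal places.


dt = T/N = 0.027767; dx = sigma*sqrt(3*dt) = 0.112561
u = exp(dx) = 1.119140; d = 1/u = 0.893543
p_u = 0.160247, p_m = 0.666667, p_d = 0.173087
Discount per step: exp(-r*dt) = 0.999334
Stock lattice S(k, j) with j the centered position index:
  k=0: S(0,+0) = 109.4000
  k=1: S(1,-1) = 97.7536; S(1,+0) = 109.4000; S(1,+1) = 122.4339
  k=2: S(2,-2) = 87.3471; S(2,-1) = 97.7536; S(2,+0) = 109.4000; S(2,+1) = 122.4339; S(2,+2) = 137.0208
  k=3: S(3,-3) = 78.0484; S(3,-2) = 87.3471; S(3,-1) = 97.7536; S(3,+0) = 109.4000; S(3,+1) = 122.4339; S(3,+2) = 137.0208; S(3,+3) = 153.3455
Terminal payoffs V(N, j) = max(S_T - K, 0):
  V(3,-3) = 0.000000; V(3,-2) = 0.000000; V(3,-1) = 0.883608; V(3,+0) = 12.530000; V(3,+1) = 25.563947; V(3,+2) = 40.150761; V(3,+3) = 56.475453
Backward induction: V(k, j) = exp(-r*dt) * [p_u * V(k+1, j+1) + p_m * V(k+1, j) + p_d * V(k+1, j-1)]
  V(2,-2) = exp(-r*dt) * [p_u*0.883608 + p_m*0.000000 + p_d*0.000000] = 0.141501
  V(2,-1) = exp(-r*dt) * [p_u*12.530000 + p_m*0.883608 + p_d*0.000000] = 2.595234
  V(2,+0) = exp(-r*dt) * [p_u*25.563947 + p_m*12.530000 + p_d*0.883608] = 12.594418
  V(2,+1) = exp(-r*dt) * [p_u*40.150761 + p_m*25.563947 + p_d*12.530000] = 25.628351
  V(2,+2) = exp(-r*dt) * [p_u*56.475453 + p_m*40.150761 + p_d*25.563947] = 40.215151
  V(1,-1) = exp(-r*dt) * [p_u*12.594418 + p_m*2.595234 + p_d*0.141501] = 3.770349
  V(1,+0) = exp(-r*dt) * [p_u*25.628351 + p_m*12.594418 + p_d*2.595234] = 12.943711
  V(1,+1) = exp(-r*dt) * [p_u*40.215151 + p_m*25.628351 + p_d*12.594418] = 25.692713
  V(0,+0) = exp(-r*dt) * [p_u*25.692713 + p_m*12.943711 + p_d*3.770349] = 13.389986

Answer: Price = V(0,0) = 13.3900


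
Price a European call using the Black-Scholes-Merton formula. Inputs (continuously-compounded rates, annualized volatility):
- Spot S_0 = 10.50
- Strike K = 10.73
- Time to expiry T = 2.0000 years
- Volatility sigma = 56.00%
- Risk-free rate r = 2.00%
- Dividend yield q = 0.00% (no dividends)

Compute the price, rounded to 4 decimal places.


d1 = (ln(S/K) + (r - q + 0.5*sigma^2) * T) / (sigma * sqrt(T)) = 0.41912706
d2 = d1 - sigma * sqrt(T) = -0.37283253
exp(-rT) = 0.96078944; exp(-qT) = 1.00000000
C = S_0 * exp(-qT) * N(d1) - K * exp(-rT) * N(d2)
N(d1) = 0.66243836; N(d2) = 0.35463655
C = 10.5000 * 1.00000000 * 0.66243836 - 10.7300 * 0.96078944 * 0.35463655 = 3.2996

Answer: Price = 3.2996


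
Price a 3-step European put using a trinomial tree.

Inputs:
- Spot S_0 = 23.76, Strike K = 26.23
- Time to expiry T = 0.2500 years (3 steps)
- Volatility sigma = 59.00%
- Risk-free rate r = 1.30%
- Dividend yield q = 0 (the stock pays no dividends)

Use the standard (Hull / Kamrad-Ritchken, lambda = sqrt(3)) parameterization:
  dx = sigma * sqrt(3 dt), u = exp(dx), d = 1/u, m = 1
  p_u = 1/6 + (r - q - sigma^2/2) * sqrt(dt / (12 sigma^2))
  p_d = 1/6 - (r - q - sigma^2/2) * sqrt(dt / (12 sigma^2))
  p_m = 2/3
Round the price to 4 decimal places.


Answer: Price = V(0,0) = 4.3248

Derivation:
dt = T/N = 0.083333; dx = sigma*sqrt(3*dt) = 0.295000
u = exp(dx) = 1.343126; d = 1/u = 0.744532
p_u = 0.143919, p_m = 0.666667, p_d = 0.189414
Discount per step: exp(-r*dt) = 0.998917
Stock lattice S(k, j) with j the centered position index:
  k=0: S(0,+0) = 23.7600
  k=1: S(1,-1) = 17.6901; S(1,+0) = 23.7600; S(1,+1) = 31.9127
  k=2: S(2,-2) = 13.1708; S(2,-1) = 17.6901; S(2,+0) = 23.7600; S(2,+1) = 31.9127; S(2,+2) = 42.8628
  k=3: S(3,-3) = 9.8061; S(3,-2) = 13.1708; S(3,-1) = 17.6901; S(3,+0) = 23.7600; S(3,+1) = 31.9127; S(3,+2) = 42.8628; S(3,+3) = 57.5701
Terminal payoffs V(N, j) = max(K - S_T, 0):
  V(3,-3) = 16.423911; V(3,-2) = 13.059184; V(3,-1) = 8.539929; V(3,+0) = 2.470000; V(3,+1) = 0.000000; V(3,+2) = 0.000000; V(3,+3) = 0.000000
Backward induction: V(k, j) = exp(-r*dt) * [p_u * V(k+1, j+1) + p_m * V(k+1, j) + p_d * V(k+1, j-1)]
  V(2,-2) = exp(-r*dt) * [p_u*8.539929 + p_m*13.059184 + p_d*16.423911] = 13.031975
  V(2,-1) = exp(-r*dt) * [p_u*2.470000 + p_m*8.539929 + p_d*13.059184] = 8.513130
  V(2,+0) = exp(-r*dt) * [p_u*0.000000 + p_m*2.470000 + p_d*8.539929] = 3.260713
  V(2,+1) = exp(-r*dt) * [p_u*0.000000 + p_m*0.000000 + p_d*2.470000] = 0.467346
  V(2,+2) = exp(-r*dt) * [p_u*0.000000 + p_m*0.000000 + p_d*0.000000] = 0.000000
  V(1,-1) = exp(-r*dt) * [p_u*3.260713 + p_m*8.513130 + p_d*13.031975] = 8.603811
  V(1,+0) = exp(-r*dt) * [p_u*0.467346 + p_m*3.260713 + p_d*8.513130] = 3.849401
  V(1,+1) = exp(-r*dt) * [p_u*0.000000 + p_m*0.467346 + p_d*3.260713] = 0.928182
  V(0,+0) = exp(-r*dt) * [p_u*0.928182 + p_m*3.849401 + p_d*8.603811] = 4.324844


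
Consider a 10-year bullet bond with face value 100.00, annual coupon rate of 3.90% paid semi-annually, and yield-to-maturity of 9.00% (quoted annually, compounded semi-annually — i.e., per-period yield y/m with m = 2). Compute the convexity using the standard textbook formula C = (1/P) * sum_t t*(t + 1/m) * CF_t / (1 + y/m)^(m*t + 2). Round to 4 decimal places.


Answer: Convexity = 70.3487

Derivation:
Coupon per period c = face * coupon_rate / m = 1.950000
Periods per year m = 2; per-period yield y/m = 0.045000
Number of cashflows N = 20
Cashflows (t years, CF_t, discount factor 1/(1+y/m)^(m*t), PV):
  t = 0.5000: CF_t = 1.950000, DF = 0.956938, PV = 1.866029
  t = 1.0000: CF_t = 1.950000, DF = 0.915730, PV = 1.785673
  t = 1.5000: CF_t = 1.950000, DF = 0.876297, PV = 1.708778
  t = 2.0000: CF_t = 1.950000, DF = 0.838561, PV = 1.635195
  t = 2.5000: CF_t = 1.950000, DF = 0.802451, PV = 1.564780
  t = 3.0000: CF_t = 1.950000, DF = 0.767896, PV = 1.497397
  t = 3.5000: CF_t = 1.950000, DF = 0.734828, PV = 1.432915
  t = 4.0000: CF_t = 1.950000, DF = 0.703185, PV = 1.371211
  t = 4.5000: CF_t = 1.950000, DF = 0.672904, PV = 1.312164
  t = 5.0000: CF_t = 1.950000, DF = 0.643928, PV = 1.255659
  t = 5.5000: CF_t = 1.950000, DF = 0.616199, PV = 1.201588
  t = 6.0000: CF_t = 1.950000, DF = 0.589664, PV = 1.149845
  t = 6.5000: CF_t = 1.950000, DF = 0.564272, PV = 1.100330
  t = 7.0000: CF_t = 1.950000, DF = 0.539973, PV = 1.052947
  t = 7.5000: CF_t = 1.950000, DF = 0.516720, PV = 1.007605
  t = 8.0000: CF_t = 1.950000, DF = 0.494469, PV = 0.964215
  t = 8.5000: CF_t = 1.950000, DF = 0.473176, PV = 0.922694
  t = 9.0000: CF_t = 1.950000, DF = 0.452800, PV = 0.882961
  t = 9.5000: CF_t = 1.950000, DF = 0.433302, PV = 0.844938
  t = 10.0000: CF_t = 101.950000, DF = 0.414643, PV = 42.272840
Price P = sum_t PV_t = 66.829762
Convexity numerator sum_t t*(t + 1/m) * CF_t / (1+y/m)^(m*t + 2):
  t = 0.5000: term = 0.854389
  t = 1.0000: term = 2.452792
  t = 1.5000: term = 4.694339
  t = 2.0000: term = 7.486983
  t = 2.5000: term = 10.746866
  t = 3.0000: term = 14.397715
  t = 3.5000: term = 18.370291
  t = 4.0000: term = 22.601862
  t = 4.5000: term = 27.035720
  t = 5.0000: term = 31.620725
  t = 5.5000: term = 36.310880
  t = 6.0000: term = 41.064936
  t = 6.5000: term = 45.846021
  t = 7.0000: term = 50.621297
  t = 7.5000: term = 55.361637
  t = 8.0000: term = 60.041329
  t = 8.5000: term = 64.637794
  t = 9.0000: term = 69.131331
  t = 9.5000: term = 73.504871
  t = 10.0000: term = 4064.603056
Convexity = (1/P) * sum = 4701.384834 / 66.829762 = 70.348669


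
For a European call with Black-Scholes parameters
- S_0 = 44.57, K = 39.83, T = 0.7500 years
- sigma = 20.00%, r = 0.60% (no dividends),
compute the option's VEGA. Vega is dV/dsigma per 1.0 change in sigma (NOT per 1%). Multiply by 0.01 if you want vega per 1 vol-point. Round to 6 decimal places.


d1 = 0.7617593502; d2 = 0.5885542694
phi(d1) = 0.2984725868; exp(-qT) = 1.0000000000; exp(-rT) = 0.9955101098
Vega = S * exp(-qT) * phi(d1) * sqrt(T) = 44.5700 * 1.0000000000 * 0.2984725868 * 0.8660254038 = 11.520669

Answer: Vega = 11.520669


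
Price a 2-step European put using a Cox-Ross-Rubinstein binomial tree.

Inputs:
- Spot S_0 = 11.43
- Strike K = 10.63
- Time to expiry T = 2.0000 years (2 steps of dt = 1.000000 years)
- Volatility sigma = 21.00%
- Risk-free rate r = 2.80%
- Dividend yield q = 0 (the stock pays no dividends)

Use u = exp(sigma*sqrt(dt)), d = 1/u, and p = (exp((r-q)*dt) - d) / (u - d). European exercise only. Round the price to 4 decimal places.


Answer: Price = V(0,0) = 0.6945

Derivation:
dt = T/N = 1.000000
u = exp(sigma*sqrt(dt)) = 1.233678; d = 1/u = 0.810584
p = (exp((r-q)*dt) - d) / (u - d) = 0.514806
Discount per step: exp(-r*dt) = 0.972388
Stock lattice S(k, i) with i counting down-moves:
  k=0: S(0,0) = 11.4300
  k=1: S(1,0) = 14.1009; S(1,1) = 9.2650
  k=2: S(2,0) = 17.3960; S(2,1) = 11.4300; S(2,2) = 7.5100
Terminal payoffs V(N, i) = max(K - S_T, 0):
  V(2,0) = 0.000000; V(2,1) = 0.000000; V(2,2) = 3.119955
Backward induction: V(k, i) = exp(-r*dt) * [p * V(k+1, i) + (1-p) * V(k+1, i+1)].
  V(1,0) = exp(-r*dt) * [p*0.000000 + (1-p)*0.000000] = 0.000000
  V(1,1) = exp(-r*dt) * [p*0.000000 + (1-p)*3.119955] = 1.471984
  V(0,0) = exp(-r*dt) * [p*0.000000 + (1-p)*1.471984] = 0.694477


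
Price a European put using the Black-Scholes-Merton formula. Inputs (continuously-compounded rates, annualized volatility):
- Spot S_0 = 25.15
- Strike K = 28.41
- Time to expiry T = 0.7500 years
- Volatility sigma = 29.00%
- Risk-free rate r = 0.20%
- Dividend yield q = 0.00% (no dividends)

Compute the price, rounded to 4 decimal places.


d1 = (ln(S/K) + (r - q + 0.5*sigma^2) * T) / (sigma * sqrt(T)) = -0.35375963
d2 = d1 - sigma * sqrt(T) = -0.60490700
exp(-rT) = 0.99850112; exp(-qT) = 1.00000000
P = K * exp(-rT) * N(-d2) - S_0 * exp(-qT) * N(-d1)
N(-d1) = 0.63824048; N(-d2) = 0.72737960
P = 28.4100 * 0.99850112 * 0.72737960 - 25.1500 * 1.00000000 * 0.63824048 = 4.5821

Answer: Price = 4.5821


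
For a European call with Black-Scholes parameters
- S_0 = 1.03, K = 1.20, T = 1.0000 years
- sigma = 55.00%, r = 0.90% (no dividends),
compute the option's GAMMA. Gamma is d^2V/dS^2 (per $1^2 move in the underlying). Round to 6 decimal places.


Answer: Gamma = 0.704158

Derivation:
d1 = 0.0136131735; d2 = -0.5363868265
phi(d1) = 0.3989053164; exp(-qT) = 1.0000000000; exp(-rT) = 0.9910403788
Gamma = exp(-qT) * phi(d1) / (S * sigma * sqrt(T)) = 1.0000000000 * 0.3989053164 / (1.0300 * 0.5500 * 1.0000000000) = 0.704158


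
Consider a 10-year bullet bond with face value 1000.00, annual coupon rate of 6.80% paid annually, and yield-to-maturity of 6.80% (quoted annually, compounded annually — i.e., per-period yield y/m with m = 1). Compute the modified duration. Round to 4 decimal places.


Coupon per period c = face * coupon_rate / m = 68.000000
Periods per year m = 1; per-period yield y/m = 0.068000
Number of cashflows N = 10
Cashflows (t years, CF_t, discount factor 1/(1+y/m)^(m*t), PV):
  t = 1.0000: CF_t = 68.000000, DF = 0.936330, PV = 63.670412
  t = 2.0000: CF_t = 68.000000, DF = 0.876713, PV = 59.616491
  t = 3.0000: CF_t = 68.000000, DF = 0.820892, PV = 55.820684
  t = 4.0000: CF_t = 68.000000, DF = 0.768626, PV = 52.266558
  t = 5.0000: CF_t = 68.000000, DF = 0.719687, PV = 48.938725
  t = 6.0000: CF_t = 68.000000, DF = 0.673864, PV = 45.822776
  t = 7.0000: CF_t = 68.000000, DF = 0.630959, PV = 42.905221
  t = 8.0000: CF_t = 68.000000, DF = 0.590786, PV = 40.173428
  t = 9.0000: CF_t = 68.000000, DF = 0.553170, PV = 37.615569
  t = 10.0000: CF_t = 1068.000000, DF = 0.517950, PV = 553.170136
Price P = sum_t PV_t = 1000.000000
First compute Macaulay numerator sum_t t * PV_t:
  t * PV_t at t = 1.0000: 63.670412
  t * PV_t at t = 2.0000: 119.232981
  t * PV_t at t = 3.0000: 167.462052
  t * PV_t at t = 4.0000: 209.066233
  t * PV_t at t = 5.0000: 244.693624
  t * PV_t at t = 6.0000: 274.936657
  t * PV_t at t = 7.0000: 300.336547
  t * PV_t at t = 8.0000: 321.387424
  t * PV_t at t = 9.0000: 338.540123
  t * PV_t at t = 10.0000: 5531.701359
Macaulay duration D = 7571.027413 / 1000.000000 = 7.571027
Modified duration = D / (1 + y/m) = 7.571027 / (1 + 0.068000) = 7.088977

Answer: Modified duration = 7.0890


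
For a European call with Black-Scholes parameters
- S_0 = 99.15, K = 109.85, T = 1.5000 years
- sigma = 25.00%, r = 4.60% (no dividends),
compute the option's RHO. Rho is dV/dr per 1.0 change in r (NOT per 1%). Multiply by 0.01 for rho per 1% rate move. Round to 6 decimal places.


d1 = 0.0437415382; d2 = -0.2624446797
phi(d1) = 0.3985608103; exp(-qT) = 1.0000000000; exp(-rT) = 0.9333266801
N(d2) = 0.3964893150
Rho = K*T*exp(-rT)*N(d2) = 109.8500 * 1.5000 * 0.9333266801 * 0.3964893150 = 60.975657

Answer: Rho = 60.975657


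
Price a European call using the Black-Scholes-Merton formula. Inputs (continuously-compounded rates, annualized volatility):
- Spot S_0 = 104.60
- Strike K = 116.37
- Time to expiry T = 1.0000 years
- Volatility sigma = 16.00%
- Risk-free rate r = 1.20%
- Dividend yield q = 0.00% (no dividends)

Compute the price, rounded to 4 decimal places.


Answer: Price = 2.9959

Derivation:
d1 = (ln(S/K) + (r - q + 0.5*sigma^2) * T) / (sigma * sqrt(T)) = -0.51144512
d2 = d1 - sigma * sqrt(T) = -0.67144512
exp(-rT) = 0.98807171; exp(-qT) = 1.00000000
C = S_0 * exp(-qT) * N(d1) - K * exp(-rT) * N(d2)
N(d1) = 0.30451971; N(d2) = 0.25096851
C = 104.6000 * 1.00000000 * 0.30451971 - 116.3700 * 0.98807171 * 0.25096851 = 2.9959


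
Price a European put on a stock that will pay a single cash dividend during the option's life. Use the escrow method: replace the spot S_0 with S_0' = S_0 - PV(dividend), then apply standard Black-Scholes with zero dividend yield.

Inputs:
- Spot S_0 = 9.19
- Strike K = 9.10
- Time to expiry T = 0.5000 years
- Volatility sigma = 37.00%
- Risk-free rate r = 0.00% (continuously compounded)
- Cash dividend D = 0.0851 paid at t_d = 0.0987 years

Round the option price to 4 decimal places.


PV(D) = D * exp(-r * t_d) = 0.0851 * 1.00000000 = 0.08510000
S_0' = S_0 - PV(D) = 9.1900 - 0.08510000 = 9.10490000
d1 = (ln(S_0'/K) + (r + sigma^2/2)*T) / (sigma*sqrt(T)) = 0.13287231
d2 = d1 - sigma*sqrt(T) = -0.12875720
exp(-rT) = 1.00000000
N(-d1) = 0.44714718; N(-d2) = 0.55122511
P = K * exp(-rT) * N(-d2) - S_0' * N(-d1) = 9.1000 * 1.00000000 * 0.55122511 - 9.10490000 * 0.44714718 = 0.9449

Answer: Price = 0.9449


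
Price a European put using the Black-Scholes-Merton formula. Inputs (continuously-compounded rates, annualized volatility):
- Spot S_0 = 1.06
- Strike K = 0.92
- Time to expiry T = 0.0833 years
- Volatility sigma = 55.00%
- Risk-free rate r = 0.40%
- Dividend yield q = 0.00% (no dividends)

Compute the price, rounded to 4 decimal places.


Answer: Price = 0.0159

Derivation:
d1 = (ln(S/K) + (r - q + 0.5*sigma^2) * T) / (sigma * sqrt(T)) = 0.97381419
d2 = d1 - sigma * sqrt(T) = 0.81507462
exp(-rT) = 0.99966686; exp(-qT) = 1.00000000
P = K * exp(-rT) * N(-d2) - S_0 * exp(-qT) * N(-d1)
N(-d1) = 0.16507440; N(-d2) = 0.20751480
P = 0.9200 * 0.99966686 * 0.20751480 - 1.0600 * 1.00000000 * 0.16507440 = 0.0159


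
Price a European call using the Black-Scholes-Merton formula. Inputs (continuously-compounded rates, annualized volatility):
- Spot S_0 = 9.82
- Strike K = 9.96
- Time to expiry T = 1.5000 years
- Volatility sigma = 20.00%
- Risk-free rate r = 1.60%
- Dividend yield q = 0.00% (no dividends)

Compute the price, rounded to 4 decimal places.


Answer: Price = 1.0014

Derivation:
d1 = (ln(S/K) + (r - q + 0.5*sigma^2) * T) / (sigma * sqrt(T)) = 0.16266266
d2 = d1 - sigma * sqrt(T) = -0.08228632
exp(-rT) = 0.97628571; exp(-qT) = 1.00000000
C = S_0 * exp(-qT) * N(d1) - K * exp(-rT) * N(d2)
N(d1) = 0.56460797; N(d2) = 0.46720952
C = 9.8200 * 1.00000000 * 0.56460797 - 9.9600 * 0.97628571 * 0.46720952 = 1.0014


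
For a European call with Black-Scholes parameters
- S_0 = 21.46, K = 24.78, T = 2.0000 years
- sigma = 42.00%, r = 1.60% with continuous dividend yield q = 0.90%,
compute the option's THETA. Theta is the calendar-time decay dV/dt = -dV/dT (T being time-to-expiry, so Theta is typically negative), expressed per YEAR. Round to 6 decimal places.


Answer: Theta = -1.260385

Derivation:
d1 = 0.0783775019; d2 = -0.5155921943
phi(d1) = 0.3977188026; exp(-qT) = 0.9821610324; exp(-rT) = 0.9685065821
Theta = -S*exp(-qT)*phi(d1)*sigma/(2*sqrt(T)) - r*K*exp(-rT)*N(d2) + q*S*exp(-qT)*N(d1)
N(d1) = 0.5312361153; N(d2) = 0.3030696316; sqrt(T) = 1.4142135624
Term 1 = -21.4600 * 0.9821610324 * 0.3977188026 * 0.4200 / (2 * 1.4142135624) = -1.2447806743
Term 2 = -0.0160 * 24.7800 * 0.9685065821 * 0.3030696316 = -0.1163767655
Term 3 = 0.0090 * 21.4600 * 0.9821610324 * 0.5312361153 = 0.1007726127
Theta = -1.2447806743 + (-0.1163767655) + (0.1007726127) = -1.260385


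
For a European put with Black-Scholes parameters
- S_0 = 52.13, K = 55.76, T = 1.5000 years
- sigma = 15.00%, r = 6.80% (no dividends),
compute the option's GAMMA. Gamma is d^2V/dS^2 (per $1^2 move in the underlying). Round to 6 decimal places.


d1 = 0.2806507354; d2 = 0.0969390047
phi(d1) = 0.3835363220; exp(-qT) = 1.0000000000; exp(-rT) = 0.9030295517
Gamma = exp(-qT) * phi(d1) / (S * sigma * sqrt(T)) = 1.0000000000 * 0.3835363220 / (52.1300 * 0.1500 * 1.2247448714) = 0.040048

Answer: Gamma = 0.040048


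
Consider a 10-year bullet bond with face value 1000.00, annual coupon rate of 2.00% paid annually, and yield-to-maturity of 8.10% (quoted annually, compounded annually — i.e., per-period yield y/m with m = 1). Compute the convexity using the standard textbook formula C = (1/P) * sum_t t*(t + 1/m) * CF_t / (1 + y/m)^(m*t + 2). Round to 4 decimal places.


Coupon per period c = face * coupon_rate / m = 20.000000
Periods per year m = 1; per-period yield y/m = 0.081000
Number of cashflows N = 10
Cashflows (t years, CF_t, discount factor 1/(1+y/m)^(m*t), PV):
  t = 1.0000: CF_t = 20.000000, DF = 0.925069, PV = 18.501388
  t = 2.0000: CF_t = 20.000000, DF = 0.855753, PV = 17.115067
  t = 3.0000: CF_t = 20.000000, DF = 0.791631, PV = 15.832625
  t = 4.0000: CF_t = 20.000000, DF = 0.732314, PV = 14.646276
  t = 5.0000: CF_t = 20.000000, DF = 0.677441, PV = 13.548822
  t = 6.0000: CF_t = 20.000000, DF = 0.626680, PV = 12.533600
  t = 7.0000: CF_t = 20.000000, DF = 0.579722, PV = 11.594450
  t = 8.0000: CF_t = 20.000000, DF = 0.536284, PV = 10.725670
  t = 9.0000: CF_t = 20.000000, DF = 0.496099, PV = 9.921989
  t = 10.0000: CF_t = 1020.000000, DF = 0.458926, PV = 468.104948
Price P = sum_t PV_t = 592.524835
Convexity numerator sum_t t*(t + 1/m) * CF_t / (1+y/m)^(m*t + 2):
  t = 1.0000: term = 31.665249
  t = 2.0000: term = 87.877657
  t = 3.0000: term = 162.585860
  t = 4.0000: term = 250.672001
  t = 5.0000: term = 347.833489
  t = 6.0000: term = 450.478154
  t = 7.0000: term = 555.631395
  t = 8.0000: term = 660.854045
  t = 9.0000: term = 764.169802
  t = 10.0000: term = 44064.061983
Convexity = (1/P) * sum = 47375.829635 / 592.524835 = 79.955855

Answer: Convexity = 79.9559


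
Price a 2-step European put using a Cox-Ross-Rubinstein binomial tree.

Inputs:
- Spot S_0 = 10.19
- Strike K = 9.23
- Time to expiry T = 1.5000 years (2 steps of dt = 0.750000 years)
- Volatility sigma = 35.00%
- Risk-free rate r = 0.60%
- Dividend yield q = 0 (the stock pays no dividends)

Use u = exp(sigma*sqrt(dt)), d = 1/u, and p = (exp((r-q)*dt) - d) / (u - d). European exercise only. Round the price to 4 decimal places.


Answer: Price = V(0,0) = 1.1736

Derivation:
dt = T/N = 0.750000
u = exp(sigma*sqrt(dt)) = 1.354062; d = 1/u = 0.738519
p = (exp((r-q)*dt) - d) / (u - d) = 0.432125
Discount per step: exp(-r*dt) = 0.995510
Stock lattice S(k, i) with i counting down-moves:
  k=0: S(0,0) = 10.1900
  k=1: S(1,0) = 13.7979; S(1,1) = 7.5255
  k=2: S(2,0) = 18.6832; S(2,1) = 10.1900; S(2,2) = 5.5577
Terminal payoffs V(N, i) = max(K - S_T, 0):
  V(2,0) = 0.000000; V(2,1) = 0.000000; V(2,2) = 3.672274
Backward induction: V(k, i) = exp(-r*dt) * [p * V(k+1, i) + (1-p) * V(k+1, i+1)].
  V(1,0) = exp(-r*dt) * [p*0.000000 + (1-p)*0.000000] = 0.000000
  V(1,1) = exp(-r*dt) * [p*0.000000 + (1-p)*3.672274] = 2.076030
  V(0,0) = exp(-r*dt) * [p*0.000000 + (1-p)*2.076030] = 1.173633


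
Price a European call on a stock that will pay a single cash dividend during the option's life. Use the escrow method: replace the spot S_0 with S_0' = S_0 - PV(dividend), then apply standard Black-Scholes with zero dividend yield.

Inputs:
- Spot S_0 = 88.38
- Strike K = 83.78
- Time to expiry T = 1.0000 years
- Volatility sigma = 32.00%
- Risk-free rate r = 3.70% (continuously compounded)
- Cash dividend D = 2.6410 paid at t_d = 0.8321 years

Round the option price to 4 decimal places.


Answer: Price = 13.3177

Derivation:
PV(D) = D * exp(-r * t_d) = 2.6410 * 0.96968141 = 2.56092862
S_0' = S_0 - PV(D) = 88.3800 - 2.56092862 = 85.81907138
d1 = (ln(S_0'/K) + (r + sigma^2/2)*T) / (sigma*sqrt(T)) = 0.35077170
d2 = d1 - sigma*sqrt(T) = 0.03077170
exp(-rT) = 0.96367614
N(d1) = 0.63712018; N(d2) = 0.51227419
C = S_0' * N(d1) - K * exp(-rT) * N(d2) = 85.81907138 * 0.63712018 - 83.7800 * 0.96367614 * 0.51227419 = 13.3177


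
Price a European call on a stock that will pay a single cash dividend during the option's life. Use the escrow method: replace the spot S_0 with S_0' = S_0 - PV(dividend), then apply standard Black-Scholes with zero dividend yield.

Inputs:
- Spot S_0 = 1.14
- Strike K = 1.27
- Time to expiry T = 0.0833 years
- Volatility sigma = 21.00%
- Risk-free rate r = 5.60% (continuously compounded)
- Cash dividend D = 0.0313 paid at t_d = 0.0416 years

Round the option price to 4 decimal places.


PV(D) = D * exp(-r * t_d) = 0.0313 * 0.99767311 = 0.03122717
S_0' = S_0 - PV(D) = 1.1400 - 0.03122717 = 1.10877283
d1 = (ln(S_0'/K) + (r + sigma^2/2)*T) / (sigma*sqrt(T)) = -2.13268816
d2 = d1 - sigma*sqrt(T) = -2.19329782
exp(-rT) = 0.99534606
N(d1) = 0.01647516; N(d2) = 0.01414296
C = S_0' * N(d1) - K * exp(-rT) * N(d2) = 1.10877283 * 0.01647516 - 1.2700 * 0.99534606 * 0.01414296 = 0.0004

Answer: Price = 0.0004


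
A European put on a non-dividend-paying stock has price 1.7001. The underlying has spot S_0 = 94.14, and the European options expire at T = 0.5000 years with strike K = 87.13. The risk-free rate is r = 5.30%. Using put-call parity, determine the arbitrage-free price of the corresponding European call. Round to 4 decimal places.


Answer: Call price = 10.9887

Derivation:
Put-call parity: C - P = S_0 * exp(-qT) - K * exp(-rT).
S_0 * exp(-qT) = 94.1400 * 1.00000000 = 94.14000000
K * exp(-rT) = 87.1300 * 0.97384804 = 84.85138006
C = P + S*exp(-qT) - K*exp(-rT)
C = 1.7001 + 94.14000000 - 84.85138006 = 10.9887


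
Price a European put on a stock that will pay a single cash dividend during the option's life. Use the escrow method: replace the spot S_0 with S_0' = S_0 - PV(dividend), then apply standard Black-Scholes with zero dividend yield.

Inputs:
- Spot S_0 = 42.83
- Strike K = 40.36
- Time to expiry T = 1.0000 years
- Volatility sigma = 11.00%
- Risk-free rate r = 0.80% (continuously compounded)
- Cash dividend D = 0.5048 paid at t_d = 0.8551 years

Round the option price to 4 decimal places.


PV(D) = D * exp(-r * t_d) = 0.5048 * 0.99318255 = 0.50135855
S_0' = S_0 - PV(D) = 42.8300 - 0.50135855 = 42.32864145
d1 = (ln(S_0'/K) + (r + sigma^2/2)*T) / (sigma*sqrt(T)) = 0.56067968
d2 = d1 - sigma*sqrt(T) = 0.45067968
exp(-rT) = 0.99203191
N(-d1) = 0.28750796; N(-d2) = 0.32611022
P = K * exp(-rT) * N(-d2) - S_0' * N(-d1) = 40.3600 * 0.99203191 * 0.32611022 - 42.32864145 * 0.28750796 = 0.8871

Answer: Price = 0.8871


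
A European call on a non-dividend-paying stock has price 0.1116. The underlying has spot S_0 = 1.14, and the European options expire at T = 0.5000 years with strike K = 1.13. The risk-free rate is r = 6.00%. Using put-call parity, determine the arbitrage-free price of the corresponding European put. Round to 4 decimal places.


Put-call parity: C - P = S_0 * exp(-qT) - K * exp(-rT).
S_0 * exp(-qT) = 1.1400 * 1.00000000 = 1.14000000
K * exp(-rT) = 1.1300 * 0.97044553 = 1.09660345
P = C - S*exp(-qT) + K*exp(-rT)
P = 0.1116 - 1.14000000 + 1.09660345 = 0.0682

Answer: Put price = 0.0682


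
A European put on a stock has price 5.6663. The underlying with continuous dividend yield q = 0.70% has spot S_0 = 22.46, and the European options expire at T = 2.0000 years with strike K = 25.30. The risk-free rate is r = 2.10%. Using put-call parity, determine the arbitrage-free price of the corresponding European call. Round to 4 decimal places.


Answer: Call price = 3.5546

Derivation:
Put-call parity: C - P = S_0 * exp(-qT) - K * exp(-rT).
S_0 * exp(-qT) = 22.4600 * 0.98609754 = 22.14775084
K * exp(-rT) = 25.3000 * 0.95886978 = 24.25940545
C = P + S*exp(-qT) - K*exp(-rT)
C = 5.6663 + 22.14775084 - 24.25940545 = 3.5546


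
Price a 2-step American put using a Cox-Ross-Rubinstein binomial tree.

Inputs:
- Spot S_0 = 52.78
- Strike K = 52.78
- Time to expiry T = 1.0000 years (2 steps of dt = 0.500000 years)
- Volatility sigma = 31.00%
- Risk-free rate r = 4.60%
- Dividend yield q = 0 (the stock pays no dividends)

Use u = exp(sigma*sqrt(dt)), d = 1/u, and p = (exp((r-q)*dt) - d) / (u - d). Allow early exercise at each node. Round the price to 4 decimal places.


dt = T/N = 0.500000
u = exp(sigma*sqrt(dt)) = 1.245084; d = 1/u = 0.803159
p = (exp((r-q)*dt) - d) / (u - d) = 0.498066
Discount per step: exp(-r*dt) = 0.977262
Stock lattice S(k, i) with i counting down-moves:
  k=0: S(0,0) = 52.7800
  k=1: S(1,0) = 65.7155; S(1,1) = 42.3907
  k=2: S(2,0) = 81.8214; S(2,1) = 52.7800; S(2,2) = 34.0465
Terminal payoffs V(N, i) = max(K - S_T, 0):
  V(2,0) = 0.000000; V(2,1) = 0.000000; V(2,2) = 18.733538
Backward induction: V(k, i) = exp(-r*dt) * [p * V(k+1, i) + (1-p) * V(k+1, i+1)]; then take max(V_cont, immediate exercise) for American.
  V(1,0) = exp(-r*dt) * [p*0.000000 + (1-p)*0.000000] = 0.000000; exercise = 0.000000; V(1,0) = max -> 0.000000
  V(1,1) = exp(-r*dt) * [p*0.000000 + (1-p)*18.733538] = 9.189204; exercise = 10.389290; V(1,1) = max -> 10.389290
  V(0,0) = exp(-r*dt) * [p*0.000000 + (1-p)*10.389290] = 5.096171; exercise = 0.000000; V(0,0) = max -> 5.096171

Answer: Price = V(0,0) = 5.0962
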